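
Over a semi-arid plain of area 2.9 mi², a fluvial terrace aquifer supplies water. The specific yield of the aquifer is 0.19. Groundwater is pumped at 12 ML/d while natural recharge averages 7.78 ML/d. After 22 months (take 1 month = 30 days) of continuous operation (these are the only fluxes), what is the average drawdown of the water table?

A = 2.9 mi² = 7.511 × 10^6 m²
Net abstraction = 12 − 7.78 = 4.22 ML/d
Q_net = 4.22 ML/d = 4220 m³/d
t = 22 months = 660 d
ΔV = Q × t = 4220 m³/d × 660 d = 2.785 × 10^6 m³
Δh = ΔV / (Sy × A) = 2.785 × 10^6 / (0.19 × 7.511 × 10^6) = 1.952 m

Δh ≈ 1.95 m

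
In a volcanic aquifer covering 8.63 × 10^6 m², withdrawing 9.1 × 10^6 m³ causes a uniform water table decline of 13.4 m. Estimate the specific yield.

Sy ≈ 0.079

Sy = ΔV / (A × Δh) = 9.1 × 10^6 m³ / (8.63 × 10^6 m² × 13.4 m) = 0.07869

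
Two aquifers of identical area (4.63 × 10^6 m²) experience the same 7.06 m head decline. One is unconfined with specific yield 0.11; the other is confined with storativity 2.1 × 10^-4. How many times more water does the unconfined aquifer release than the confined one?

ΔV_u / ΔV_c ≈ 524

Unconfined: ΔV_u = Sy × A × Δh = 0.11 × 4.63 × 10^6 × 7.06 = 3.596 × 10^6 m³
Confined: ΔV_c = S × A × Δh = 2.1 × 10^-4 × 4.63 × 10^6 × 7.06 = 6864 m³
Ratio = ΔV_u / ΔV_c = Sy / S = 0.11 / 2.1 × 10^-4 = 523.8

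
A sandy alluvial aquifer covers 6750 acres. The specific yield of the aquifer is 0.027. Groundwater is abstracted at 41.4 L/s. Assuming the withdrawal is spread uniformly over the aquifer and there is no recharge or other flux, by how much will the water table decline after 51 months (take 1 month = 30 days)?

A = 6750 acres = 2.732 × 10^7 m²
Q = 41.4 L/s = 3577 m³/d
t = 51 months = 1530 d
ΔV = Q × t = 3577 m³/d × 1530 d = 5.473 × 10^6 m³
Δh = ΔV / (Sy × A) = 5.473 × 10^6 / (0.027 × 2.732 × 10^7) = 7.42 m

Δh ≈ 7.42 m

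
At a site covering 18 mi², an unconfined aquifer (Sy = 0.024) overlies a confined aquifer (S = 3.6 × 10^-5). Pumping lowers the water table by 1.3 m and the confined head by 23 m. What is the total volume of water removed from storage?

A = 18 mi² = 4.662 × 10^7 m²
Unconfined: ΔV_u = Sy × A × Δh_u = 0.024 × 4.662 × 10^7 × 1.3 = 1.455 × 10^6 m³
Confined: ΔV_c = S × A × Δh_c = 3.6 × 10^-5 × 4.662 × 10^7 × 23 = 38600 m³
Total ΔV = 1.455 × 10^6 + 38600 = 1.493 × 10^6 m³

ΔV ≈ 1.49 × 10^6 m³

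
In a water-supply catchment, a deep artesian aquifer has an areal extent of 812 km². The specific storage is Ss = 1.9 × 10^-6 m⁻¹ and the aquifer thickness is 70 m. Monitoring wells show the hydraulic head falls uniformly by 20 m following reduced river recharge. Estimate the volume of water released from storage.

ΔV ≈ 2.16 × 10^6 m³

S = Ss × b = 1.9 × 10^-6 m⁻¹ × 70 m = 1.33 × 10^-4
A = 812 km² = 8.12 × 10^8 m²
ΔV = S × A × Δh = 1.33 × 10^-4 × 8.12 × 10^8 m² × 20 m = 2.16 × 10^6 m³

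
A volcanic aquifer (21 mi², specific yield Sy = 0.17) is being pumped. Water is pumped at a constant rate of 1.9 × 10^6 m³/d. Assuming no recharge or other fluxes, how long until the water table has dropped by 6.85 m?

A = 21 mi² = 5.439 × 10^7 m²
ΔV = Sy × A × Δh = 0.17 × 5.439 × 10^7 × 6.85 = 6.334 × 10^7 m³
t = ΔV / Q = 6.334 × 10^7 m³ / 1.9 × 10^6 m³/d = 33.34 d

t ≈ 33.3 days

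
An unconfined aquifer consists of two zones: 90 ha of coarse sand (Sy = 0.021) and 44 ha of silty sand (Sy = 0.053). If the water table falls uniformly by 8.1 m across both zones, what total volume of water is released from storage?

ΔV ≈ 3.42 × 10^5 m³

A₁ = 90 ha = 9 × 10^5 m²; A₂ = 44 ha = 4.4 × 10^5 m²
ΔV₁ = 0.021 × 9 × 10^5 × 8.1 = 1.531 × 10^5 m³
ΔV₂ = 0.053 × 4.4 × 10^5 × 8.1 = 1.889 × 10^5 m³
ΔV = ΔV₁ + ΔV₂ = 3.42 × 10^5 m³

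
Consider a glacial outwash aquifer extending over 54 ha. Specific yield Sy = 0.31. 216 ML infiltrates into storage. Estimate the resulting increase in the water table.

A = 54 ha = 5.4 × 10^5 m²
ΔV = 216 ML = 2.16 × 10^5 m³
Δh = ΔV / (Sy × A) = 2.16 × 10^5 m³ / (0.31 × 5.4 × 10^5 m²) = 1.29 m

Δh ≈ 1.29 m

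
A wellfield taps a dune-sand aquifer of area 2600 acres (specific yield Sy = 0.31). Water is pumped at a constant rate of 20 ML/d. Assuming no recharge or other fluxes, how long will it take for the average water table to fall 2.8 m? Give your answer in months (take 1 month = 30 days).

A = 2600 acres = 1.052 × 10^7 m²
ΔV = Sy × A × Δh = 0.31 × 1.052 × 10^7 × 2.8 = 9.133 × 10^6 m³
Q = 20 ML/d = 20000 m³/d
t = ΔV / Q = 9.133 × 10^6 m³ / 20000 m³/d = 456.6 d
t = 456.6 d ≈ 15.22 months

t ≈ 15.2 months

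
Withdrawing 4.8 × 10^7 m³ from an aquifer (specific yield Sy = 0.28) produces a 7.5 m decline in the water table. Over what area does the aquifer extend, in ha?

A ≈ 2290 ha

A = ΔV / (Sy × Δh) = 4.8 × 10^7 / (0.28 × 7.5) = 2.286 × 10^7 m²
A = 2.286 × 10^7 m² = 2286 ha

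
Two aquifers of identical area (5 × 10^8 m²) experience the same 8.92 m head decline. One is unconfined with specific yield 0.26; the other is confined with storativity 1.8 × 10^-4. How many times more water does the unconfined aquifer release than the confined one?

ΔV_u / ΔV_c ≈ 1440

Unconfined: ΔV_u = Sy × A × Δh = 0.26 × 5 × 10^8 × 8.92 = 1.16 × 10^9 m³
Confined: ΔV_c = S × A × Δh = 1.8 × 10^-4 × 5 × 10^8 × 8.92 = 8.028 × 10^5 m³
Ratio = ΔV_u / ΔV_c = Sy / S = 0.26 / 1.8 × 10^-4 = 1444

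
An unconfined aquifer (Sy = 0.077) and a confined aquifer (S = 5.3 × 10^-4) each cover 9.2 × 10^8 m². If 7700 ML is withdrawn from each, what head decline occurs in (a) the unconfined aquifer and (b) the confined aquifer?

ΔV = 7700 ML = 7.7 × 10^6 m³
Unconfined: Δh_u = ΔV/(Sy·A) = 7.7 × 10^6/(0.077 × 9.2 × 10^8) = 0.1087 m
Confined: Δh_c = ΔV/(S·A) = 7.7 × 10^6/(5.3 × 10^-4 × 9.2 × 10^8) = 15.79 m

Δh_u ≈ 0.109 m; Δh_c ≈ 15.8 m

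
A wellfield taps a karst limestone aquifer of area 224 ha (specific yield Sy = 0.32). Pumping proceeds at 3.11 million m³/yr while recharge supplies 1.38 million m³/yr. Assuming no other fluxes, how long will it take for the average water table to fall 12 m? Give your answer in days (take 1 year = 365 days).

t ≈ 1810 days

A = 224 ha = 2.24 × 10^6 m²
ΔV = Sy × A × Δh = 0.32 × 2.24 × 10^6 × 12 = 8.602 × 10^6 m³
Net withdrawal = 3.11 − 1.38 = 1.73 million m³/yr = 4740 m³/d
t = ΔV / Q = 8.602 × 10^6 m³ / 4740 m³/d = 1815 d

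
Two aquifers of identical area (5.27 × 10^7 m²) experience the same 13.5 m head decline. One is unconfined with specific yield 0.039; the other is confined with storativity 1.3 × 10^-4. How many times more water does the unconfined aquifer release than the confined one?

ΔV_u / ΔV_c ≈ 300

Unconfined: ΔV_u = Sy × A × Δh = 0.039 × 5.27 × 10^7 × 13.5 = 2.775 × 10^7 m³
Confined: ΔV_c = S × A × Δh = 1.3 × 10^-4 × 5.27 × 10^7 × 13.5 = 92490 m³
Ratio = ΔV_u / ΔV_c = Sy / S = 0.039 / 1.3 × 10^-4 = 300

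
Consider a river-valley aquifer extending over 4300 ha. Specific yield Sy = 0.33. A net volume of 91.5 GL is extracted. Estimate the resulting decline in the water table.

A = 4300 ha = 4.3 × 10^7 m²
ΔV = 91.5 GL = 9.15 × 10^7 m³
Δh = ΔV / (Sy × A) = 9.15 × 10^7 m³ / (0.33 × 4.3 × 10^7 m²) = 6.448 m

Δh ≈ 6.45 m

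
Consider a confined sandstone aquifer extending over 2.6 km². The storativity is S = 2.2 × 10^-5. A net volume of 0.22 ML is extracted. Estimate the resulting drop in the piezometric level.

A = 2.6 km² = 2.6 × 10^6 m²
ΔV = 0.22 ML = 220 m³
Δh = ΔV / (S × A) = 220 m³ / (2.2 × 10^-5 × 2.6 × 10^6 m²) = 3.846 m

Δh ≈ 3.85 m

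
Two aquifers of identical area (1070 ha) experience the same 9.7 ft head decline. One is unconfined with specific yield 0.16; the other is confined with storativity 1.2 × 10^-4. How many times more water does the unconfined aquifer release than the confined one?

ΔV_u / ΔV_c ≈ 1330

A = 1070 ha = 1.07 × 10^7 m²
Δh = 9.7 ft = 2.957 m
Unconfined: ΔV_u = Sy × A × Δh = 0.16 × 1.07 × 10^7 × 2.957 = 5.062 × 10^6 m³
Confined: ΔV_c = S × A × Δh = 1.2 × 10^-4 × 1.07 × 10^7 × 2.957 = 3796 m³
Ratio = ΔV_u / ΔV_c = Sy / S = 0.16 / 1.2 × 10^-4 = 1333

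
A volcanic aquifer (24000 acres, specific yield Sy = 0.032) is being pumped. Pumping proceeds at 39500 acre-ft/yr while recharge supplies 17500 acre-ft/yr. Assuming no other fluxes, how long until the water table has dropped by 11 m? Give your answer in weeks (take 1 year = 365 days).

A = 24000 acres = 9.712 × 10^7 m²
ΔV = Sy × A × Δh = 0.032 × 9.712 × 10^7 × 11 = 3.419 × 10^7 m³
Net withdrawal = 39500 − 17500 = 22000 acre-ft/yr = 74350 m³/d
t = ΔV / Q = 3.419 × 10^7 m³ / 74350 m³/d = 459.8 d
t = 459.8 d ≈ 65.69 weeks

t ≈ 65.7 weeks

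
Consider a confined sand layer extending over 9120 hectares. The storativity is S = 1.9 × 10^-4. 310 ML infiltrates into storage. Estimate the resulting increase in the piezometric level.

A = 9120 hectares = 9.12 × 10^7 m²
ΔV = 310 ML = 3.1 × 10^5 m³
Δh = ΔV / (S × A) = 3.1 × 10^5 m³ / (1.9 × 10^-4 × 9.12 × 10^7 m²) = 17.89 m

Δh ≈ 17.9 m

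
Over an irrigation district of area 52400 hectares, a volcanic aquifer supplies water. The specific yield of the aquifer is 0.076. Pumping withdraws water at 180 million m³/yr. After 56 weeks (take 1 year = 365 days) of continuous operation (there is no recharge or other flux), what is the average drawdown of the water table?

A = 52400 hectares = 5.24 × 10^8 m²
Q = 180 million m³/yr = 4.932 × 10^5 m³/d
t = 56 weeks = 392 d
ΔV = Q × t = 4.932 × 10^5 m³/d × 392 d = 1.933 × 10^8 m³
Δh = ΔV / (Sy × A) = 1.933 × 10^8 / (0.076 × 5.24 × 10^8) = 4.854 m

Δh ≈ 4.85 m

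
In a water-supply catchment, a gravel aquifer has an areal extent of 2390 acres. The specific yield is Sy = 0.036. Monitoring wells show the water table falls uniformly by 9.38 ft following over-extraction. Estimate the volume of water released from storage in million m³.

A = 2390 acres = 9.672 × 10^6 m²
Δh = 9.38 ft = 2.859 m
ΔV = Sy × A × Δh = 0.036 × 9.672 × 10^6 m² × 2.859 m = 9.955 × 10^5 m³
ΔV = 9.955 × 10^5 m³ = 0.9955 million m³

ΔV ≈ 0.995 million m³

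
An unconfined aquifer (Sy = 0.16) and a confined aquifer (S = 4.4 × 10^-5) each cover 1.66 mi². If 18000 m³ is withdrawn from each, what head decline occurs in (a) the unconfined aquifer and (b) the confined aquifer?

A = 1.66 mi² = 4.299 × 10^6 m²
Unconfined: Δh_u = ΔV/(Sy·A) = 18000/(0.16 × 4.299 × 10^6) = 0.02617 m
Confined: Δh_c = ΔV/(S·A) = 18000/(4.4 × 10^-5 × 4.299 × 10^6) = 95.15 m

Δh_u ≈ 0.0262 m; Δh_c ≈ 95.2 m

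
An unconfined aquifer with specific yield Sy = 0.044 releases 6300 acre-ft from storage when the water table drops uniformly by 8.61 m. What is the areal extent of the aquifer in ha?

ΔV = 6300 acre-ft = 7.771 × 10^6 m³
A = ΔV / (Sy × Δh) = 7.771 × 10^6 / (0.044 × 8.61) = 2.051 × 10^7 m²
A = 2.051 × 10^7 m² = 2051 ha

A ≈ 2050 ha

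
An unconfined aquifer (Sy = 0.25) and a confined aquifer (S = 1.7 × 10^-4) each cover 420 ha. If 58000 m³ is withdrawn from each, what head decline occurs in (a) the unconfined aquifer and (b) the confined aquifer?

A = 420 ha = 4.2 × 10^6 m²
Unconfined: Δh_u = ΔV/(Sy·A) = 58000/(0.25 × 4.2 × 10^6) = 0.05524 m
Confined: Δh_c = ΔV/(S·A) = 58000/(1.7 × 10^-4 × 4.2 × 10^6) = 81.23 m

Δh_u ≈ 0.0552 m; Δh_c ≈ 81.2 m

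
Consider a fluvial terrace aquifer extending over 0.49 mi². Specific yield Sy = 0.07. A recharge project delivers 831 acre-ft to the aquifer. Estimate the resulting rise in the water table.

Δh ≈ 11.5 m

A = 0.49 mi² = 1.269 × 10^6 m²
ΔV = 831 acre-ft = 1.025 × 10^6 m³
Δh = ΔV / (Sy × A) = 1.025 × 10^6 m³ / (0.07 × 1.269 × 10^6 m²) = 11.54 m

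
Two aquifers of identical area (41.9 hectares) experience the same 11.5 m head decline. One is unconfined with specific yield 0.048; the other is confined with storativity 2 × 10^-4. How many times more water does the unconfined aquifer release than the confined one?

ΔV_u / ΔV_c ≈ 240

A = 41.9 hectares = 4.19 × 10^5 m²
Unconfined: ΔV_u = Sy × A × Δh = 0.048 × 4.19 × 10^5 × 11.5 = 2.313 × 10^5 m³
Confined: ΔV_c = S × A × Δh = 2 × 10^-4 × 4.19 × 10^5 × 11.5 = 963.7 m³
Ratio = ΔV_u / ΔV_c = Sy / S = 0.048 / 2 × 10^-4 = 240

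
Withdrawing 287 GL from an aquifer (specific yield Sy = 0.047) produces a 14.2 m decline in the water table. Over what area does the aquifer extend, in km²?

A ≈ 430 km²

ΔV = 287 GL = 2.87 × 10^8 m³
A = ΔV / (Sy × Δh) = 2.87 × 10^8 / (0.047 × 14.2) = 4.3 × 10^8 m²
A = 4.3 × 10^8 m² = 430 km²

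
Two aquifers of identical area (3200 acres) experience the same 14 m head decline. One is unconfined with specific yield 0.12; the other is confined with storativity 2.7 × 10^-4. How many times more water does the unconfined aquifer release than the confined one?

ΔV_u / ΔV_c ≈ 444

A = 3200 acres = 1.295 × 10^7 m²
Unconfined: ΔV_u = Sy × A × Δh = 0.12 × 1.295 × 10^7 × 14 = 2.176 × 10^7 m³
Confined: ΔV_c = S × A × Δh = 2.7 × 10^-4 × 1.295 × 10^7 × 14 = 48950 m³
Ratio = ΔV_u / ΔV_c = Sy / S = 0.12 / 2.7 × 10^-4 = 444.4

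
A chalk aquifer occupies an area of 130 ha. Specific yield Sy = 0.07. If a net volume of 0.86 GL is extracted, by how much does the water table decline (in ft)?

Δh ≈ 31 ft

A = 130 ha = 1.3 × 10^6 m²
ΔV = 0.86 GL = 8.6 × 10^5 m³
Δh = ΔV / (Sy × A) = 8.6 × 10^5 m³ / (0.07 × 1.3 × 10^6 m²) = 9.451 m
Δh = 9.451 m = 31.01 ft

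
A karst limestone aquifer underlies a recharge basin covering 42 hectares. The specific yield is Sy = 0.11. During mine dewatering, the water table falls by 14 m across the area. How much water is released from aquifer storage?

A = 42 hectares = 4.2 × 10^5 m²
ΔV = Sy × A × Δh = 0.11 × 4.2 × 10^5 m² × 14 m = 6.468 × 10^5 m³

ΔV ≈ 6.47 × 10^5 m³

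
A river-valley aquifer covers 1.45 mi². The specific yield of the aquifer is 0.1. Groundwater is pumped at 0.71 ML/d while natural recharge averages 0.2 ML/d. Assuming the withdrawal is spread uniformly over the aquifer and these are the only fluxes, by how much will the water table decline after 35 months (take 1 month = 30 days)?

A = 1.45 mi² = 3.755 × 10^6 m²
Net abstraction = 0.71 − 0.2 = 0.51 ML/d
Q_net = 0.51 ML/d = 510 m³/d
t = 35 months = 1050 d
ΔV = Q × t = 510 m³/d × 1050 d = 5.355 × 10^5 m³
Δh = ΔV / (Sy × A) = 5.355 × 10^5 / (0.1 × 3.755 × 10^6) = 1.426 m

Δh ≈ 1.43 m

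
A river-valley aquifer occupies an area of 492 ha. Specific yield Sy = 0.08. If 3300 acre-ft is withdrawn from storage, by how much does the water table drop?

Δh ≈ 10.3 m

A = 492 ha = 4.92 × 10^6 m²
ΔV = 3300 acre-ft = 4.07 × 10^6 m³
Δh = ΔV / (Sy × A) = 4.07 × 10^6 m³ / (0.08 × 4.92 × 10^6 m²) = 10.34 m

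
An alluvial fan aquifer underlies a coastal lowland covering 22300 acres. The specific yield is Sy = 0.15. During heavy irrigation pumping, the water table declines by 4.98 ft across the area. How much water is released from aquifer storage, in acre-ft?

ΔV ≈ 16700 acre-ft

A = 22300 acres = 9.024 × 10^7 m²
Δh = 4.98 ft = 1.518 m
ΔV = Sy × A × Δh = 0.15 × 9.024 × 10^7 m² × 1.518 m = 2.055 × 10^7 m³
ΔV = 2.055 × 10^7 m³ = 16660 acre-ft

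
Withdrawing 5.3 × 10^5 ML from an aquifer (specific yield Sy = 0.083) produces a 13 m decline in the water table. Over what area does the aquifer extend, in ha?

A ≈ 49100 ha

ΔV = 5.3 × 10^5 ML = 5.3 × 10^8 m³
A = ΔV / (Sy × Δh) = 5.3 × 10^8 / (0.083 × 13) = 4.912 × 10^8 m²
A = 4.912 × 10^8 m² = 49120 ha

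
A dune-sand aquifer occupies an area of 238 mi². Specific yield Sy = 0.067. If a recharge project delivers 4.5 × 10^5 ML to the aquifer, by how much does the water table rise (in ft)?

A = 238 mi² = 6.164 × 10^8 m²
ΔV = 4.5 × 10^5 ML = 4.5 × 10^8 m³
Δh = ΔV / (Sy × A) = 4.5 × 10^8 m³ / (0.067 × 6.164 × 10^8 m²) = 10.9 m
Δh = 10.9 m = 35.75 ft

Δh ≈ 35.7 ft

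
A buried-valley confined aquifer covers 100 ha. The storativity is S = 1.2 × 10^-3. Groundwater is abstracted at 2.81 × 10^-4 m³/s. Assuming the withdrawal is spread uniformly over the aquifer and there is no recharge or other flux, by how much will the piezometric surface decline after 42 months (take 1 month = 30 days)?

Δh ≈ 25.5 m

A = 100 ha = 1 × 10^6 m²
Q = 2.81 × 10^-4 m³/s = 24.28 m³/d
t = 42 months = 1260 d
ΔV = Q × t = 24.28 m³/d × 1260 d = 30590 m³
Δh = ΔV / (S × A) = 30590 / (0.0012 × 1 × 10^6) = 25.49 m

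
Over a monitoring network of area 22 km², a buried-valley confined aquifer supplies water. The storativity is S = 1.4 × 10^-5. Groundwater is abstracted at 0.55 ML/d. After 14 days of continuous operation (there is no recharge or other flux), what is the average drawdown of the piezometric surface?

A = 22 km² = 2.2 × 10^7 m²
Q = 0.55 ML/d = 550 m³/d
ΔV = Q × t = 550 m³/d × 14 d = 7700 m³
Δh = ΔV / (S × A) = 7700 / (1.4 × 10^-5 × 2.2 × 10^7) = 25 m

Δh ≈ 25 m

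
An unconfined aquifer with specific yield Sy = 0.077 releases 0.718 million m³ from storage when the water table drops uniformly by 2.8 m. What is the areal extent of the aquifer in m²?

A ≈ 3.33 × 10^6 m²

ΔV = 0.718 million m³ = 7.18 × 10^5 m³
A = ΔV / (Sy × Δh) = 7.18 × 10^5 / (0.077 × 2.8) = 3.33 × 10^6 m²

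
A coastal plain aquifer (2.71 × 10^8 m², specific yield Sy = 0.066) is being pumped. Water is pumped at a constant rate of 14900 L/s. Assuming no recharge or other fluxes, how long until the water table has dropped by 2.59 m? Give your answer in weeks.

t ≈ 5.14 weeks

ΔV = Sy × A × Δh = 0.066 × 2.71 × 10^8 × 2.59 = 4.632 × 10^7 m³
Q = 14900 L/s = 1.287 × 10^6 m³/d
t = ΔV / Q = 4.632 × 10^7 m³ / 1.287 × 10^6 m³/d = 35.98 d
t = 35.98 d ≈ 5.141 weeks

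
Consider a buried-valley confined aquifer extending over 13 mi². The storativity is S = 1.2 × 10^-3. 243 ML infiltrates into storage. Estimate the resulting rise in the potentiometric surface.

A = 13 mi² = 3.367 × 10^7 m²
ΔV = 243 ML = 2.43 × 10^5 m³
Δh = ΔV / (S × A) = 2.43 × 10^5 m³ / (0.0012 × 3.367 × 10^7 m²) = 6.014 m

Δh ≈ 6.01 m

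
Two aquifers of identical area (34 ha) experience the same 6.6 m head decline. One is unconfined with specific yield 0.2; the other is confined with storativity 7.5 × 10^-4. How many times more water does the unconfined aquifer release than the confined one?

A = 34 ha = 3.4 × 10^5 m²
Unconfined: ΔV_u = Sy × A × Δh = 0.2 × 3.4 × 10^5 × 6.6 = 4.488 × 10^5 m³
Confined: ΔV_c = S × A × Δh = 7.5 × 10^-4 × 3.4 × 10^5 × 6.6 = 1683 m³
Ratio = ΔV_u / ΔV_c = Sy / S = 0.2 / 7.5 × 10^-4 = 266.7

ΔV_u / ΔV_c ≈ 267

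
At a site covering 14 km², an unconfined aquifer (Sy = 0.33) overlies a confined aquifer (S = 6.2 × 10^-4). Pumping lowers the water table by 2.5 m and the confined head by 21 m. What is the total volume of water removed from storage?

ΔV ≈ 1.17 × 10^7 m³

A = 14 km² = 1.4 × 10^7 m²
Unconfined: ΔV_u = Sy × A × Δh_u = 0.33 × 1.4 × 10^7 × 2.5 = 1.155 × 10^7 m³
Confined: ΔV_c = S × A × Δh_c = 6.2 × 10^-4 × 1.4 × 10^7 × 21 = 1.823 × 10^5 m³
Total ΔV = 1.155 × 10^7 + 1.823 × 10^5 = 1.173 × 10^7 m³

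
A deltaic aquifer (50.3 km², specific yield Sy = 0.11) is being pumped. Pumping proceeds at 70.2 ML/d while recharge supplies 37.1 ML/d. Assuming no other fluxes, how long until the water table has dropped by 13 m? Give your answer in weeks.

t ≈ 310 weeks

A = 50.3 km² = 5.03 × 10^7 m²
ΔV = Sy × A × Δh = 0.11 × 5.03 × 10^7 × 13 = 7.193 × 10^7 m³
Net withdrawal = 70.2 − 37.1 = 33.1 ML/d = 33100 m³/d
t = ΔV / Q = 7.193 × 10^7 m³ / 33100 m³/d = 2173 d
t = 2173 d ≈ 310.4 weeks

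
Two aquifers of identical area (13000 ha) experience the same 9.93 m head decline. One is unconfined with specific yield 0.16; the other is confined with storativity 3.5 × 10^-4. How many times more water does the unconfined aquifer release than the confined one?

A = 13000 ha = 1.3 × 10^8 m²
Unconfined: ΔV_u = Sy × A × Δh = 0.16 × 1.3 × 10^8 × 9.93 = 2.065 × 10^8 m³
Confined: ΔV_c = S × A × Δh = 3.5 × 10^-4 × 1.3 × 10^8 × 9.93 = 4.518 × 10^5 m³
Ratio = ΔV_u / ΔV_c = Sy / S = 0.16 / 3.5 × 10^-4 = 457.1

ΔV_u / ΔV_c ≈ 457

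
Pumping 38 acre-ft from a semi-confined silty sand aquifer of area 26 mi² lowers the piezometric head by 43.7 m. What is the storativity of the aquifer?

S ≈ 1.6 × 10^-5

A = 26 mi² = 6.734 × 10^7 m²
ΔV = 38 acre-ft = 46870 m³
S = ΔV / (A × Δh) = 46870 m³ / (6.734 × 10^7 m² × 43.7 m) = 1.593 × 10^-5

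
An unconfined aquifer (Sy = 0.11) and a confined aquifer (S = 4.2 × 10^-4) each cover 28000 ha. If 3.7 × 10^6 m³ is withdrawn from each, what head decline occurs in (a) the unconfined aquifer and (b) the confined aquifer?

A = 28000 ha = 2.8 × 10^8 m²
Unconfined: Δh_u = ΔV/(Sy·A) = 3.7 × 10^6/(0.11 × 2.8 × 10^8) = 0.1201 m
Confined: Δh_c = ΔV/(S·A) = 3.7 × 10^6/(4.2 × 10^-4 × 2.8 × 10^8) = 31.46 m

Δh_u ≈ 0.12 m; Δh_c ≈ 31.5 m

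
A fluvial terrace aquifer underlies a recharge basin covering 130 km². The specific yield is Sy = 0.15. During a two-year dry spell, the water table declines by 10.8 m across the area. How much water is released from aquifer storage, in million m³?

A = 130 km² = 1.3 × 10^8 m²
ΔV = Sy × A × Δh = 0.15 × 1.3 × 10^8 m² × 10.8 m = 2.106 × 10^8 m³
ΔV = 2.106 × 10^8 m³ = 210.6 million m³

ΔV ≈ 211 million m³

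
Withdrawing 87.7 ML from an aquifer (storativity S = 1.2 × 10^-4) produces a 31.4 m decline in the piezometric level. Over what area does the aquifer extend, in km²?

A ≈ 23.3 km²

ΔV = 87.7 ML = 87700 m³
A = ΔV / (S × Δh) = 87700 / (1.2 × 10^-4 × 31.4) = 2.327 × 10^7 m²
A = 2.327 × 10^7 m² = 23.27 km²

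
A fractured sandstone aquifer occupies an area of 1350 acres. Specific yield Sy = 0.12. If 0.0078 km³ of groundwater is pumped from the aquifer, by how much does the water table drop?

A = 1350 acres = 5.463 × 10^6 m²
ΔV = 0.0078 km³ = 7.8 × 10^6 m³
Δh = ΔV / (Sy × A) = 7.8 × 10^6 m³ / (0.12 × 5.463 × 10^6 m²) = 11.9 m

Δh ≈ 11.9 m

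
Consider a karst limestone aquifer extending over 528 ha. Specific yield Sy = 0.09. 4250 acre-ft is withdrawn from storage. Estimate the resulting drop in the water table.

A = 528 ha = 5.28 × 10^6 m²
ΔV = 4250 acre-ft = 5.242 × 10^6 m³
Δh = ΔV / (Sy × A) = 5.242 × 10^6 m³ / (0.09 × 5.28 × 10^6 m²) = 11.03 m

Δh ≈ 11 m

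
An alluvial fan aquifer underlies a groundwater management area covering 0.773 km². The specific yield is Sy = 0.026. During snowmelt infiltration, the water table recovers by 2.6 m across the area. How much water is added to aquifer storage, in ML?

ΔV ≈ 52.3 ML

A = 0.773 km² = 7.73 × 10^5 m²
ΔV = Sy × A × Δh = 0.026 × 7.73 × 10^5 m² × 2.6 m = 52250 m³
ΔV = 52250 m³ = 52.25 ML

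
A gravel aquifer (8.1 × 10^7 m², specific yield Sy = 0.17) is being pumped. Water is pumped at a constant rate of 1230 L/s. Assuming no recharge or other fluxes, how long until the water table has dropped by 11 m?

t ≈ 1430 days

ΔV = Sy × A × Δh = 0.17 × 8.1 × 10^7 × 11 = 1.515 × 10^8 m³
Q = 1230 L/s = 1.063 × 10^5 m³/d
t = ΔV / Q = 1.515 × 10^8 m³ / 1.063 × 10^5 m³/d = 1425 d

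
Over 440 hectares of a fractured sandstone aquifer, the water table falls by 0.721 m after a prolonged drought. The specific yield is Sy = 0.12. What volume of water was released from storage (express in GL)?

ΔV ≈ 0.381 GL

A = 440 hectares = 4.4 × 10^6 m²
ΔV = Sy × A × Δh = 0.12 × 4.4 × 10^6 m² × 0.721 m = 3.807 × 10^5 m³
ΔV = 3.807 × 10^5 m³ = 0.3807 GL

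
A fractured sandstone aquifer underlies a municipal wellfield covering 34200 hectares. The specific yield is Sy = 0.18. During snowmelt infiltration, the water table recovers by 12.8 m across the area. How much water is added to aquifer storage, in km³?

A = 34200 hectares = 3.42 × 10^8 m²
ΔV = Sy × A × Δh = 0.18 × 3.42 × 10^8 m² × 12.8 m = 7.88 × 10^8 m³
ΔV = 7.88 × 10^8 m³ = 0.788 km³

ΔV ≈ 0.788 km³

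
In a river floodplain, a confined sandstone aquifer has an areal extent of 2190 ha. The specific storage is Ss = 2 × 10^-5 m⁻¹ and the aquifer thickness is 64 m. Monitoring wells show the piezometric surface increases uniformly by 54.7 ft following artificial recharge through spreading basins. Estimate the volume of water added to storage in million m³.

ΔV ≈ 0.467 million m³

S = Ss × b = 2 × 10^-5 m⁻¹ × 64 m = 1.28 × 10^-3
A = 2190 ha = 2.19 × 10^7 m²
Δh = 54.7 ft = 16.67 m
ΔV = S × A × Δh = 0.00128 × 2.19 × 10^7 m² × 16.67 m = 4.674 × 10^5 m³
ΔV = 4.674 × 10^5 m³ = 0.4674 million m³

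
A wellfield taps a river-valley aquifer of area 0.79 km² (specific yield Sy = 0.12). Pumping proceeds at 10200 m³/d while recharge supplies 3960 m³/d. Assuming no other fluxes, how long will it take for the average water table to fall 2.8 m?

A = 0.79 km² = 7.9 × 10^5 m²
ΔV = Sy × A × Δh = 0.12 × 7.9 × 10^5 × 2.8 = 2.654 × 10^5 m³
Net withdrawal = 10200 − 3960 = 6240 m³/d
t = ΔV / Q = 2.654 × 10^5 m³ / 6240 m³/d = 42.54 d

t ≈ 42.5 days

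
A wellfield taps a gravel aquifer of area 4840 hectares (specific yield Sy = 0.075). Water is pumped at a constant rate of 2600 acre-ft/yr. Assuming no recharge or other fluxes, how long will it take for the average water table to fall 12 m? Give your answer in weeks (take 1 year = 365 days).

A = 4840 hectares = 4.84 × 10^7 m²
ΔV = Sy × A × Δh = 0.075 × 4.84 × 10^7 × 12 = 4.356 × 10^7 m³
Q = 2600 acre-ft/yr = 8786 m³/d
t = ΔV / Q = 4.356 × 10^7 m³ / 8786 m³/d = 4958 d
t = 4958 d ≈ 708.2 weeks

t ≈ 708 weeks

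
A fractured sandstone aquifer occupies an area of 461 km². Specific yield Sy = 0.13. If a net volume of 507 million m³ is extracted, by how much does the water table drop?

A = 461 km² = 4.61 × 10^8 m²
ΔV = 507 million m³ = 5.07 × 10^8 m³
Δh = ΔV / (Sy × A) = 5.07 × 10^8 m³ / (0.13 × 4.61 × 10^8 m²) = 8.46 m

Δh ≈ 8.46 m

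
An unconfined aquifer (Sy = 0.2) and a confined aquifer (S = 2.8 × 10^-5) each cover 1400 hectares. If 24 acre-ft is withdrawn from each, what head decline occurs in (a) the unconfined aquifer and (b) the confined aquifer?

A = 1400 hectares = 1.4 × 10^7 m²
ΔV = 24 acre-ft = 29600 m³
Unconfined: Δh_u = ΔV/(Sy·A) = 29600/(0.2 × 1.4 × 10^7) = 0.01057 m
Confined: Δh_c = ΔV/(S·A) = 29600/(2.8 × 10^-5 × 1.4 × 10^7) = 75.52 m

Δh_u ≈ 0.0106 m; Δh_c ≈ 75.5 m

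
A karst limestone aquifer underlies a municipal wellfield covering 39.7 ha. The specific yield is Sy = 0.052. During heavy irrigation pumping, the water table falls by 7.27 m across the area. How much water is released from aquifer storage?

ΔV ≈ 1.5 × 10^5 m³

A = 39.7 ha = 3.97 × 10^5 m²
ΔV = Sy × A × Δh = 0.052 × 3.97 × 10^5 m² × 7.27 m = 1.501 × 10^5 m³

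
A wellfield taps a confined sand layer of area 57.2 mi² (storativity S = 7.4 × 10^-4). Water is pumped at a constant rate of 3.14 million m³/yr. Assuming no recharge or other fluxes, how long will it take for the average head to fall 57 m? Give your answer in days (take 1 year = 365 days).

t ≈ 726 days

A = 57.2 mi² = 1.481 × 10^8 m²
ΔV = S × A × Δh = 7.4 × 10^-4 × 1.481 × 10^8 × 57 = 6.249 × 10^6 m³
Q = 3.14 million m³/yr = 8603 m³/d
t = ΔV / Q = 6.249 × 10^6 m³ / 8603 m³/d = 726.4 d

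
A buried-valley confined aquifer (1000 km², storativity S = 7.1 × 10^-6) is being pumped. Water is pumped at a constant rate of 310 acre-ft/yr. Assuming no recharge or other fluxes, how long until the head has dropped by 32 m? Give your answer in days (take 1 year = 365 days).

t ≈ 217 days

A = 1000 km² = 1 × 10^9 m²
ΔV = S × A × Δh = 7.1 × 10^-6 × 1 × 10^9 × 32 = 2.272 × 10^5 m³
Q = 310 acre-ft/yr = 1048 m³/d
t = ΔV / Q = 2.272 × 10^5 m³ / 1048 m³/d = 216.9 d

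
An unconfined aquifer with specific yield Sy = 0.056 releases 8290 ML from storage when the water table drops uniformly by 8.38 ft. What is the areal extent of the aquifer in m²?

Δh = 8.38 ft = 2.554 m
ΔV = 8290 ML = 8.29 × 10^6 m³
A = ΔV / (Sy × Δh) = 8.29 × 10^6 / (0.056 × 2.554) = 5.796 × 10^7 m²

A ≈ 5.8 × 10^7 m²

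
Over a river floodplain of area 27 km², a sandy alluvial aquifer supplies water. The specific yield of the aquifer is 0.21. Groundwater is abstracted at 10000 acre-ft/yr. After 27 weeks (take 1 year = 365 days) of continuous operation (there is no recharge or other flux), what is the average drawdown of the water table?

Δh ≈ 1.13 m

A = 27 km² = 2.7 × 10^7 m²
Q = 10000 acre-ft/yr = 33790 m³/d
t = 27 weeks = 189 d
ΔV = Q × t = 33790 m³/d × 189 d = 6.387 × 10^6 m³
Δh = ΔV / (Sy × A) = 6.387 × 10^6 / (0.21 × 2.7 × 10^7) = 1.126 m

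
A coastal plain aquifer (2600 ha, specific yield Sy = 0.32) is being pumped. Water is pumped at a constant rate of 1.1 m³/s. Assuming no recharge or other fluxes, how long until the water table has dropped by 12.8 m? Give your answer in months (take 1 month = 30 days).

A = 2600 ha = 2.6 × 10^7 m²
ΔV = Sy × A × Δh = 0.32 × 2.6 × 10^7 × 12.8 = 1.065 × 10^8 m³
Q = 1.1 m³/s = 95040 m³/d
t = ΔV / Q = 1.065 × 10^8 m³ / 95040 m³/d = 1121 d
t = 1121 d ≈ 37.35 months

t ≈ 37.4 months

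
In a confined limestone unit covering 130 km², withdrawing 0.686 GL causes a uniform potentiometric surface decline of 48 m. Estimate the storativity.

S ≈ 1.1 × 10^-4

A = 130 km² = 1.3 × 10^8 m²
ΔV = 0.686 GL = 6.86 × 10^5 m³
S = ΔV / (A × Δh) = 6.86 × 10^5 m³ / (1.3 × 10^8 m² × 48 m) = 1.099 × 10^-4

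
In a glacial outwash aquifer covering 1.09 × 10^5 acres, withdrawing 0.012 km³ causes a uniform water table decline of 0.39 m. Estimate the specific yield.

A = 1.09 × 10^5 acres = 4.411 × 10^8 m²
ΔV = 0.012 km³ = 1.2 × 10^7 m³
Sy = ΔV / (A × Δh) = 1.2 × 10^7 m³ / (4.411 × 10^8 m² × 0.39 m) = 0.06975

Sy ≈ 0.07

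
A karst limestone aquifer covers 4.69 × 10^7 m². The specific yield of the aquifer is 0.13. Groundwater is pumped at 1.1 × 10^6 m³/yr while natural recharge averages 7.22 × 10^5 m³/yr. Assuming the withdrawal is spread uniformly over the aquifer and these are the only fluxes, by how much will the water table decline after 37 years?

Δh ≈ 2.29 m

Net abstraction = 1.1 × 10^6 − 7.22 × 10^5 = 3.78 × 10^5 m³/yr
Q_net = 3.78 × 10^5 m³/yr = 1036 m³/d
t = 37 years = 13500 d
ΔV = Q × t = 1036 m³/d × 13500 d = 1.399 × 10^7 m³
Δh = ΔV / (Sy × A) = 1.399 × 10^7 / (0.13 × 4.69 × 10^7) = 2.294 m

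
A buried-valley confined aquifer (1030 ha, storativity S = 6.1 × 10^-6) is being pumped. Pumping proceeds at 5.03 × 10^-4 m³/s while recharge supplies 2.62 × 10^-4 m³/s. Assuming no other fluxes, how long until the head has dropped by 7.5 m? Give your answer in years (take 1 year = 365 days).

A = 1030 ha = 1.03 × 10^7 m²
ΔV = S × A × Δh = 6.1 × 10^-6 × 1.03 × 10^7 × 7.5 = 471.2 m³
Net withdrawal = 5.03 × 10^-4 − 2.62 × 10^-4 = 2.41 × 10^-4 m³/s = 20.82 m³/d
t = ΔV / Q = 471.2 m³ / 20.82 m³/d = 22.63 d
t = 22.63 d ≈ 0.062 years

t ≈ 0.062 years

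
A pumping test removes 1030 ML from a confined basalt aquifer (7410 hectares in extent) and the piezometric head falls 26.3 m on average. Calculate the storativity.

A = 7410 hectares = 7.41 × 10^7 m²
ΔV = 1030 ML = 1.03 × 10^6 m³
S = ΔV / (A × Δh) = 1.03 × 10^6 m³ / (7.41 × 10^7 m² × 26.3 m) = 5.285 × 10^-4

S ≈ 5.3 × 10^-4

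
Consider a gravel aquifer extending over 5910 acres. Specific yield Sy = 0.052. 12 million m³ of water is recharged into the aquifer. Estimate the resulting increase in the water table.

A = 5910 acres = 2.392 × 10^7 m²
ΔV = 12 million m³ = 1.2 × 10^7 m³
Δh = ΔV / (Sy × A) = 1.2 × 10^7 m³ / (0.052 × 2.392 × 10^7 m²) = 9.649 m

Δh ≈ 9.65 m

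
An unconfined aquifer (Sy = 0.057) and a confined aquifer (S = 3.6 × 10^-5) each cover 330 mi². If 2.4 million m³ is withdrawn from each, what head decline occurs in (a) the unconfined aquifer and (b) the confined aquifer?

A = 330 mi² = 8.547 × 10^8 m²
ΔV = 2.4 million m³ = 2.4 × 10^6 m³
Unconfined: Δh_u = ΔV/(Sy·A) = 2.4 × 10^6/(0.057 × 8.547 × 10^8) = 0.04926 m
Confined: Δh_c = ΔV/(S·A) = 2.4 × 10^6/(3.6 × 10^-5 × 8.547 × 10^8) = 78 m

Δh_u ≈ 0.0493 m; Δh_c ≈ 78 m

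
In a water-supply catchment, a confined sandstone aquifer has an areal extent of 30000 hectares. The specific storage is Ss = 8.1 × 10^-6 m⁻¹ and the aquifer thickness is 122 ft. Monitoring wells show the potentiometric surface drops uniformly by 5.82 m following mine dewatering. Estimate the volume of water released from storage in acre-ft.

b = 122 ft = 37.19 m
S = Ss × b = 8.1 × 10^-6 m⁻¹ × 37.19 m = 3.012 × 10^-4
A = 30000 hectares = 3 × 10^8 m²
ΔV = S × A × Δh = 3.012 × 10^-4 × 3 × 10^8 m² × 5.82 m = 5.259 × 10^5 m³
ΔV = 5.259 × 10^5 m³ = 426.4 acre-ft

ΔV ≈ 426 acre-ft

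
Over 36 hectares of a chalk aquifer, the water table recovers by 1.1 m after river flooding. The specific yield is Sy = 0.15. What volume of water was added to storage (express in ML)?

A = 36 hectares = 3.6 × 10^5 m²
ΔV = Sy × A × Δh = 0.15 × 3.6 × 10^5 m² × 1.1 m = 59400 m³
ΔV = 59400 m³ = 59.4 ML

ΔV ≈ 59.4 ML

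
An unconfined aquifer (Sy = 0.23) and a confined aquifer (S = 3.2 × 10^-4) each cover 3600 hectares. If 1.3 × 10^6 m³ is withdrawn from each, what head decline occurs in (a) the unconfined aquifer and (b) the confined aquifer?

Δh_u ≈ 0.157 m; Δh_c ≈ 113 m

A = 3600 hectares = 3.6 × 10^7 m²
Unconfined: Δh_u = ΔV/(Sy·A) = 1.3 × 10^6/(0.23 × 3.6 × 10^7) = 0.157 m
Confined: Δh_c = ΔV/(S·A) = 1.3 × 10^6/(3.2 × 10^-4 × 3.6 × 10^7) = 112.8 m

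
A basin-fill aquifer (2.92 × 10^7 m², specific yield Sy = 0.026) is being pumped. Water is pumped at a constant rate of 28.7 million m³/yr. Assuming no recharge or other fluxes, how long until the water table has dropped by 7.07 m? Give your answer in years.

t ≈ 0.187 years

ΔV = Sy × A × Δh = 0.026 × 2.92 × 10^7 × 7.07 = 5.368 × 10^6 m³
Q = 28.7 million m³/yr = 78630 m³/d
t = ΔV / Q = 5.368 × 10^6 m³ / 78630 m³/d = 68.26 d
t = 68.26 d ≈ 0.187 years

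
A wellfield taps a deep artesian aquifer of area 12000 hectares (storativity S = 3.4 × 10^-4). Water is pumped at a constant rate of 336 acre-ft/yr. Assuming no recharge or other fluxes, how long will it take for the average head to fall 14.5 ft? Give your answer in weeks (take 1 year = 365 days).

t ≈ 22.7 weeks

A = 12000 hectares = 1.2 × 10^8 m²
Δh = 14.5 ft = 4.42 m
ΔV = S × A × Δh = 3.4 × 10^-4 × 1.2 × 10^8 × 4.42 = 1.803 × 10^5 m³
Q = 336 acre-ft/yr = 1135 m³/d
t = ΔV / Q = 1.803 × 10^5 m³ / 1135 m³/d = 158.8 d
t = 158.8 d ≈ 22.69 weeks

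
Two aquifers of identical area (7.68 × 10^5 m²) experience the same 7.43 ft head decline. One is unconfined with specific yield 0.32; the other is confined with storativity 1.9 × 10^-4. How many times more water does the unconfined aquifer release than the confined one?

Δh = 7.43 ft = 2.265 m
Unconfined: ΔV_u = Sy × A × Δh = 0.32 × 7.68 × 10^5 × 2.265 = 5.566 × 10^5 m³
Confined: ΔV_c = S × A × Δh = 1.9 × 10^-4 × 7.68 × 10^5 × 2.265 = 330.5 m³
Ratio = ΔV_u / ΔV_c = Sy / S = 0.32 / 1.9 × 10^-4 = 1684

ΔV_u / ΔV_c ≈ 1680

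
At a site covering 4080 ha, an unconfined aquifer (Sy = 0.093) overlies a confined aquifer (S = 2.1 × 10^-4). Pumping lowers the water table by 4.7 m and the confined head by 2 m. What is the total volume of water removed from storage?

ΔV ≈ 1.79 × 10^7 m³

A = 4080 ha = 4.08 × 10^7 m²
Unconfined: ΔV_u = Sy × A × Δh_u = 0.093 × 4.08 × 10^7 × 4.7 = 1.783 × 10^7 m³
Confined: ΔV_c = S × A × Δh_c = 2.1 × 10^-4 × 4.08 × 10^7 × 2 = 17140 m³
Total ΔV = 1.783 × 10^7 + 17140 = 1.785 × 10^7 m³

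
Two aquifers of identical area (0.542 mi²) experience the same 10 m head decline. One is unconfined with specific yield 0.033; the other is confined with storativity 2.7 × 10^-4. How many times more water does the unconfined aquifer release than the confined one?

A = 0.542 mi² = 1.404 × 10^6 m²
Unconfined: ΔV_u = Sy × A × Δh = 0.033 × 1.404 × 10^6 × 10 = 4.632 × 10^5 m³
Confined: ΔV_c = S × A × Δh = 2.7 × 10^-4 × 1.404 × 10^6 × 10 = 3790 m³
Ratio = ΔV_u / ΔV_c = Sy / S = 0.033 / 2.7 × 10^-4 = 122.2

ΔV_u / ΔV_c ≈ 122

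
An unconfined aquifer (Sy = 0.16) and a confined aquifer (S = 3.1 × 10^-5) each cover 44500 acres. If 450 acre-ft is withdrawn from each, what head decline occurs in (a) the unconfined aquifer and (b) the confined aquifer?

Δh_u ≈ 0.0193 m; Δh_c ≈ 99.4 m

A = 44500 acres = 1.801 × 10^8 m²
ΔV = 450 acre-ft = 5.551 × 10^5 m³
Unconfined: Δh_u = ΔV/(Sy·A) = 5.551 × 10^5/(0.16 × 1.801 × 10^8) = 0.01926 m
Confined: Δh_c = ΔV/(S·A) = 5.551 × 10^5/(3.1 × 10^-5 × 1.801 × 10^8) = 99.43 m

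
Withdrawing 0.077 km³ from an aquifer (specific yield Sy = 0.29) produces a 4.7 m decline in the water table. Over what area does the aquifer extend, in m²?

A ≈ 5.65 × 10^7 m²

ΔV = 0.077 km³ = 7.7 × 10^7 m³
A = ΔV / (Sy × Δh) = 7.7 × 10^7 / (0.29 × 4.7) = 5.649 × 10^7 m²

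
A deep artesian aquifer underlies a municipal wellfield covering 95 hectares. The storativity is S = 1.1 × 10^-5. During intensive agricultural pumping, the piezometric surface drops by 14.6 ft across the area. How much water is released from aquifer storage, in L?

ΔV ≈ 46500 L

A = 95 hectares = 9.5 × 10^5 m²
Δh = 14.6 ft = 4.45 m
ΔV = S × A × Δh = 1.1 × 10^-5 × 9.5 × 10^5 m² × 4.45 m = 46.5 m³
ΔV = 46.5 m³ = 46500 L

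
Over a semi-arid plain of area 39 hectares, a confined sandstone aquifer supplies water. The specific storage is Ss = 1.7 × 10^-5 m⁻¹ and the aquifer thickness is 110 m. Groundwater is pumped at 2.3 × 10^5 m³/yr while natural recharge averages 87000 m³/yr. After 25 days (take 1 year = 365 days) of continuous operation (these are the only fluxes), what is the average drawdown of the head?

S = Ss × b = 1.7 × 10^-5 m⁻¹ × 110 m = 1.87 × 10^-3
A = 39 hectares = 3.9 × 10^5 m²
Net abstraction = 2.3 × 10^5 − 87000 = 1.43 × 10^5 m³/yr
Q_net = 1.43 × 10^5 m³/yr = 391.8 m³/d
ΔV = Q × t = 391.8 m³/d × 25 d = 9795 m³
Δh = ΔV / (S × A) = 9795 / (0.00187 × 3.9 × 10^5) = 13.43 m

Δh ≈ 13.4 m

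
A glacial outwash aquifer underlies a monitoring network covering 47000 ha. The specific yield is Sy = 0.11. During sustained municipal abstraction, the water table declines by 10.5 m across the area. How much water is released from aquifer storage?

A = 47000 ha = 4.7 × 10^8 m²
ΔV = Sy × A × Δh = 0.11 × 4.7 × 10^8 m² × 10.5 m = 5.428 × 10^8 m³

ΔV ≈ 5.43 × 10^8 m³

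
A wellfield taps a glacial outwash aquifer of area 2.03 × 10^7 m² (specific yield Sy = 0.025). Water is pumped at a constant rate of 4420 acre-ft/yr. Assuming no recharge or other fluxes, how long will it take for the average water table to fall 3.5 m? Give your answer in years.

ΔV = Sy × A × Δh = 0.025 × 2.03 × 10^7 × 3.5 = 1.776 × 10^6 m³
Q = 4420 acre-ft/yr = 14940 m³/d
t = ΔV / Q = 1.776 × 10^6 m³ / 14940 m³/d = 118.9 d
t = 118.9 d ≈ 0.3258 years

t ≈ 0.326 years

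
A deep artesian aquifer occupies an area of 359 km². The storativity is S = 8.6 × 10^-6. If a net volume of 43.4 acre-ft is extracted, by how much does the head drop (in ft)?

A = 359 km² = 3.59 × 10^8 m²
ΔV = 43.4 acre-ft = 53530 m³
Δh = ΔV / (S × A) = 53530 m³ / (8.6 × 10^-6 × 3.59 × 10^8 m²) = 17.34 m
Δh = 17.34 m = 56.89 ft

Δh ≈ 56.9 ft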